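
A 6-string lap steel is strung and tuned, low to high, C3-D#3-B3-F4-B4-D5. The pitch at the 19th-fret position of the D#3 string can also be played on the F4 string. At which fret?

5

D#3 at fret 19 is D#3 + 19 semitones = A#4.
The open F4 string is 14 semitones above the open D#3, so the same pitch on the F4 string lies at fret 19 − 14 = 5.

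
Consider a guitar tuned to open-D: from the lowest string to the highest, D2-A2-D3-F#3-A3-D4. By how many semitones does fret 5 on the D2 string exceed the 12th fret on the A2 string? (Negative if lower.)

-14 semitones

D2 at fret 5 → G2 (MIDI 43); A2 at fret 12 → A3 (MIDI 57).
43 − 57 = -14, so the two pitches are 14 semitones apart.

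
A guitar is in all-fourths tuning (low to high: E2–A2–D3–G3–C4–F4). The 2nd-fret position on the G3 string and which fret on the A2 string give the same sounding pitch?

12

Fret 2 on G3 is MIDI 55 + 2 = 57 (A3). On the A2 string (open MIDI 45), that pitch is 57 − 45 = fret 12.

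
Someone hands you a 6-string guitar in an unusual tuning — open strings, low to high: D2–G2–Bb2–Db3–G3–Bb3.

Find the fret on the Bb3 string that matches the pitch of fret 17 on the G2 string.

G2 at fret 17 is G2 + 17 semitones = C4.
The open Bb3 string is 15 semitones above the open G2, so the same pitch on the Bb3 string lies at fret 17 − 15 = 2.

2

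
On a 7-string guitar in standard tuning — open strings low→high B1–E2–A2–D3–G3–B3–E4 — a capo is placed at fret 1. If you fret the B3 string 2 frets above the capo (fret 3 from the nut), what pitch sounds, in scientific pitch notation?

D4

The capo raises the open B3 by 1 semitone to C4; fretting 2 more gives B3 + 1 + 2 = B3 + 3 semitones = D4.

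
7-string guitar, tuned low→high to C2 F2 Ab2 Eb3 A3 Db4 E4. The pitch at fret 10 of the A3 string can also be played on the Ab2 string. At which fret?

Fret 10 on A3 is MIDI 57 + 10 = 67 (G4). On the Ab2 string (open MIDI 44), that pitch is 67 − 44 = fret 23.

23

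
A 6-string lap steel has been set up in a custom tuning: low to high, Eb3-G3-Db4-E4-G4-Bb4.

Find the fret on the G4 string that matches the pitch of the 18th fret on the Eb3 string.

2

Eb3 at fret 18 is Eb3 + 18 semitones = A4.
The open G4 string is 16 semitones above the open Eb3, so the same pitch on the G4 string lies at fret 18 − 16 = 2.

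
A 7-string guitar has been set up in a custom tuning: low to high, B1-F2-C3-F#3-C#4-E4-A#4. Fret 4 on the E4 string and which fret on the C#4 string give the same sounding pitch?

E4 at fret 4 is E4 + 4 semitones = G#4.
The open C#4 string is 3 semitones below the open E4, so the same pitch on the C#4 string lies at fret 4 + 3 = 7.

7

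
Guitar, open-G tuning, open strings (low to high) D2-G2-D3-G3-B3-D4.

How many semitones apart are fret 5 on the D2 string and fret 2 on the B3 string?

D2 at fret 5 → G2 (MIDI 43); B3 at fret 2 → C#4 (MIDI 61).
43 − 61 = -18, so the two pitches are 18 semitones apart, with C#4 the higher.

18 semitones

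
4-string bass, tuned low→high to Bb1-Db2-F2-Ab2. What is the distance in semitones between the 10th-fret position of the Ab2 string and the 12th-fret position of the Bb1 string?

Ab2 at fret 10 → Gb3 (MIDI 54); Bb1 at fret 12 → Bb2 (MIDI 46).
54 − 46 = 8, so the two pitches are 8 semitones apart, with Gb3 the higher.

8 semitones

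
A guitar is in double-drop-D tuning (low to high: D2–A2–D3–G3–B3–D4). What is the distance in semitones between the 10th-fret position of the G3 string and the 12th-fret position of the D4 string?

G3 at fret 10 → F4 (MIDI 65); D4 at fret 12 → D5 (MIDI 74).
65 − 74 = -9, so the two pitches are 9 semitones apart, with D5 the higher.

9 semitones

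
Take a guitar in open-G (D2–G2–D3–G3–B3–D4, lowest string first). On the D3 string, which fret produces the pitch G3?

5

G3 is 5 semitones above the open D3 (D–D#–E–F–F#–G), so it sits at fret 5.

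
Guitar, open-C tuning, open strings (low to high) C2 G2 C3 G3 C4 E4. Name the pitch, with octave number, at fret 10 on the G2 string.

G2 is MIDI 43. Adding 10 gives 53, which is F3.

F3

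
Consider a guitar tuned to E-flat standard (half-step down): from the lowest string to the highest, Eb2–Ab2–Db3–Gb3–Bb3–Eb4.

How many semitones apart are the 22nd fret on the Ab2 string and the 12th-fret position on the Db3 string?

Ab2 at fret 22 → Gb4 (MIDI 66); Db3 at fret 12 → Db4 (MIDI 61).
66 − 61 = 5, so the two pitches are 5 semitones apart, with Gb4 the higher.

5 semitones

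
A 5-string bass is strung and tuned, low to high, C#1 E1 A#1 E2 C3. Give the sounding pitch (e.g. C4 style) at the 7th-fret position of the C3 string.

Each fret is one semitone, so C3 + 7 = G3.

G3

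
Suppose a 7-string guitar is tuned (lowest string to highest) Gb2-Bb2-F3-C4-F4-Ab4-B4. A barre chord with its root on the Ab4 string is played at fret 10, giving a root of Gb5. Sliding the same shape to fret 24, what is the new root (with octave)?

Ab6

Moving from fret 10 to fret 24 shifts the root by 14 semitones.
Gb5 up 14 semitones is Ab6.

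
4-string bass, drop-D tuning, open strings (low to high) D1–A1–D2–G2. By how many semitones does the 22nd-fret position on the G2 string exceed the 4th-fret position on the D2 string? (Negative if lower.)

G2 at fret 22 → F4 (MIDI 65); D2 at fret 4 → F♯2 (MIDI 42).
65 − 42 = 23, so the two pitches are 23 semitones apart.

23 semitones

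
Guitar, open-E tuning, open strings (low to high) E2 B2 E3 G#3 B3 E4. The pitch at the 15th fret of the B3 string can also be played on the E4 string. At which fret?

10

B3 at fret 15 is B3 + 15 semitones = D5.
The open E4 string is 5 semitones above the open B3, so the same pitch on the E4 string lies at fret 15 − 5 = 10.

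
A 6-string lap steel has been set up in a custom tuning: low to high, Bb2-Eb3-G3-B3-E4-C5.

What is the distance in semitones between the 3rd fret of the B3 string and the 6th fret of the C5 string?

16 semitones

B3 at fret 3 → D4 (MIDI 62); C5 at fret 6 → Gb5 (MIDI 78).
62 − 78 = -16, so the two pitches are 16 semitones apart, with Gb5 the higher.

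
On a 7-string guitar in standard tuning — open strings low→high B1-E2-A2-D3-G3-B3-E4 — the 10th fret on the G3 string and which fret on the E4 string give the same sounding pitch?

1

G3 at fret 10 is G3 + 10 semitones = F4.
The open E4 string is 9 semitones above the open G3, so the same pitch on the E4 string lies at fret 10 − 9 = 1.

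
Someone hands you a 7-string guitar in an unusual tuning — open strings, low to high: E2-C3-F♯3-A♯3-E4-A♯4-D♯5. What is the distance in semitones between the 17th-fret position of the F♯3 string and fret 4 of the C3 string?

F♯3 at fret 17 → B4 (MIDI 71); C3 at fret 4 → E3 (MIDI 52).
71 − 52 = 19, so the two pitches are 19 semitones apart, with B4 the higher.

19 semitones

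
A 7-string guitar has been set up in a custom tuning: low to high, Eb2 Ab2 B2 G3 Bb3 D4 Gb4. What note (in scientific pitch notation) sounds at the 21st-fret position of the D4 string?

B5

The open D4 string plus 21 semitones: D–Eb–E–F–…–A–Bb–B.
The walk passes from B into C once, so the octave number goes from 4 to 5.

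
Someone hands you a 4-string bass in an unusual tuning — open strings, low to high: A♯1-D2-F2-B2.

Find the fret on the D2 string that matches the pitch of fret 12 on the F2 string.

15

F2 at fret 12 is F2 + 12 semitones = F3.
The open D2 string is 3 semitones below the open F2, so the same pitch on the D2 string lies at fret 12 + 3 = 15.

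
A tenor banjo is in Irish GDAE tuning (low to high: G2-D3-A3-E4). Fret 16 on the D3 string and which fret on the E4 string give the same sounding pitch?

2

Fret 16 on D3 is MIDI 50 + 16 = 66 (F♯4). On the E4 string (open MIDI 64), that pitch is 66 − 64 = fret 2.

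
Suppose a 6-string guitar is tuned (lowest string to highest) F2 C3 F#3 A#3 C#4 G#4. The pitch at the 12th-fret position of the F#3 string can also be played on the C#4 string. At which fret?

5

F#3 at fret 12 is F#3 + 12 semitones = F#4.
The open C#4 string is 7 semitones above the open F#3, so the same pitch on the C#4 string lies at fret 12 − 7 = 5.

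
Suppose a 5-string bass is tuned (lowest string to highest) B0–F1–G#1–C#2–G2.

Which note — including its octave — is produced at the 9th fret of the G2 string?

E3

G2 is MIDI 43. Adding 9 gives 52, which is E3.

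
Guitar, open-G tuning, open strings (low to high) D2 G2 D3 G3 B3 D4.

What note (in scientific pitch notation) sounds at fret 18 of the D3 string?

Each fret is one semitone, so D3 + 18 = G♯4.

G♯4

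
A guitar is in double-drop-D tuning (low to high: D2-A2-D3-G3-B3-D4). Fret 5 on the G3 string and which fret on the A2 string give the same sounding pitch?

Fret 5 on G3 is MIDI 55 + 5 = 60 (C4). On the A2 string (open MIDI 45), that pitch is 60 − 45 = fret 15.

15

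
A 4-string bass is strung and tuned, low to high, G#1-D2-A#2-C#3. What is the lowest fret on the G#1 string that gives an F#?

10

From G#1, count semitones up the chromatic scale until reaching F#: G#–A–A#–B–…–E–F–F# — 10 steps.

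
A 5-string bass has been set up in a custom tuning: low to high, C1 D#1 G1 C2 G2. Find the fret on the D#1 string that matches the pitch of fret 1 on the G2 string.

17

G2 at fret 1 is G2 + 1 semitone = G#2.
The open D#1 string is 16 semitones below the open G2, so the same pitch on the D#1 string lies at fret 1 + 16 = 17.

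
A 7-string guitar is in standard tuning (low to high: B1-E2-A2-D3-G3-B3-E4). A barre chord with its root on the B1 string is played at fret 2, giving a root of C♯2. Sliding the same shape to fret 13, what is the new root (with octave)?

Moving from fret 2 to fret 13 shifts the root by 11 semitones.
C♯2 up 11 semitones is C3.

C3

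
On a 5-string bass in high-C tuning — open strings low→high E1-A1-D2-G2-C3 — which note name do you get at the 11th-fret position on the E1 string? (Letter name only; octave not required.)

D♯

Each fret is one semitone, so E1 + 11 = D♯.
(Equivalently spelled E♭.)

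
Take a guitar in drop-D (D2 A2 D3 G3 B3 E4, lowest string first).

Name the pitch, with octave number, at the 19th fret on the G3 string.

D5

G3 is MIDI 55. Adding 19 gives 74, which is D5.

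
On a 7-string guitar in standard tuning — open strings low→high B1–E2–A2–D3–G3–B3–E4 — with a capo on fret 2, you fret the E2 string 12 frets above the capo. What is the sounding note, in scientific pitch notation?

F#3

The capo raises the open E2 by 2 semitones to F#2; fretting 12 more gives E2 + 2 + 12 = E2 + 14 semitones = F#3.
(Also written Gb.)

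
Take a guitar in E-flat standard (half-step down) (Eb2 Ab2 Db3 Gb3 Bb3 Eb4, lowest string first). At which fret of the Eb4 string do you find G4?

4

G4 is 4 semitones above the open Eb4 (Eb–E–F–Gb–G), so it sits at fret 4.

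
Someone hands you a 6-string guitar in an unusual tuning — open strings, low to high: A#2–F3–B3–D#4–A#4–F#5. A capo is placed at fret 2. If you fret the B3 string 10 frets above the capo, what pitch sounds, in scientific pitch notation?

The capo raises the open B3 by 2 semitones to C#4; fretting 10 more gives B3 + 2 + 10 = B3 + 12 semitones = B4.

B4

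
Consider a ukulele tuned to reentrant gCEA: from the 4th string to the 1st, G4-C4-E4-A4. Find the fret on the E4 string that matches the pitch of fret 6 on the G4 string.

G4 at fret 6 is G4 + 6 semitones = C#5.
The open E4 string is 3 semitones below the open G4, so the same pitch on the E4 string lies at fret 6 + 3 = 9.

9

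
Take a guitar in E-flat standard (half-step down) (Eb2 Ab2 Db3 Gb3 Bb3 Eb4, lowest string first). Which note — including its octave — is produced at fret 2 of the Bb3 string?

The open Bb3 string plus 2 semitones: Bb–B–C.
The walk passes from B into C once, so the octave number goes from 3 to 4.

C4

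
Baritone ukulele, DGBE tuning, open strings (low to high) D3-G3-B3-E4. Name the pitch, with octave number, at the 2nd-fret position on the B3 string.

C#4

B3 is MIDI 59. Adding 2 gives 61, which is C#4.
(Equivalently spelled Db4.)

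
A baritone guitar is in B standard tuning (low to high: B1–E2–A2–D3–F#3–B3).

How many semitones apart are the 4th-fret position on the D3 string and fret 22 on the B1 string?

D3 at fret 4 → F#3 (MIDI 54); B1 at fret 22 → A3 (MIDI 57).
54 − 57 = -3, so the two pitches are 3 semitones apart, with A3 the higher.

3 semitones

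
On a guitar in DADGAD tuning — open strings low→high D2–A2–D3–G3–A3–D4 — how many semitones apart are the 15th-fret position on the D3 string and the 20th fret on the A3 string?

D3 at fret 15 → F4 (MIDI 65); A3 at fret 20 → F5 (MIDI 77).
65 − 77 = -12, so the two pitches are 12 semitones apart, with F5 the higher.

12 semitones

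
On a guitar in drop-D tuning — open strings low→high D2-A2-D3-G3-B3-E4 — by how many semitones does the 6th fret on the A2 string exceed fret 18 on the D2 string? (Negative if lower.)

-5 semitones

A2 at fret 6 → D#3 (MIDI 51); D2 at fret 18 → G#3 (MIDI 56).
51 − 56 = -5, so the two pitches are 5 semitones apart.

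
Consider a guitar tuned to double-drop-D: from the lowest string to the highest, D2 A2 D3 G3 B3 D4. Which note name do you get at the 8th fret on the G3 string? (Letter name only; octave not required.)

D#

Each fret is one semitone, so G3 + 8 = D#.
(Equivalently spelled Eb.)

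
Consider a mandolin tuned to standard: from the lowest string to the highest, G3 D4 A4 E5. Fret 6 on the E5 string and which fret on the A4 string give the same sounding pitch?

Fret 6 on E5 is MIDI 76 + 6 = 82 (A#5). On the A4 string (open MIDI 69), that pitch is 82 − 69 = fret 13.

13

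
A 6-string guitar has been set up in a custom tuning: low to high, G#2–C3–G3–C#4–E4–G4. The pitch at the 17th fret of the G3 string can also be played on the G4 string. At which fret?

5

Fret 17 on G3 is MIDI 55 + 17 = 72 (C5). On the G4 string (open MIDI 67), that pitch is 72 − 67 = fret 5.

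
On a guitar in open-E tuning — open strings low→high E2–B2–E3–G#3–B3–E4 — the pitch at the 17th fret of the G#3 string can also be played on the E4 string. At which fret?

Fret 17 on G#3 is MIDI 56 + 17 = 73 (C#5). On the E4 string (open MIDI 64), that pitch is 73 − 64 = fret 9.

9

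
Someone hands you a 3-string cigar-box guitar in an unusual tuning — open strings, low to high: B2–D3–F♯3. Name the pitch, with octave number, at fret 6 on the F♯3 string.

C4

Each fret is one semitone, so F♯3 + 6 = C4.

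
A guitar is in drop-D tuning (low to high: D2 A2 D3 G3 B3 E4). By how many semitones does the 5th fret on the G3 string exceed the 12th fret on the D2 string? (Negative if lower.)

G3 at fret 5 → C4 (MIDI 60); D2 at fret 12 → D3 (MIDI 50).
60 − 50 = 10, so the two pitches are 10 semitones apart.

10 semitones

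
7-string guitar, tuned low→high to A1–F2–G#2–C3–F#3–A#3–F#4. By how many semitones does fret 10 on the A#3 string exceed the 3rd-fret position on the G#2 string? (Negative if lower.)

A#3 at fret 10 → G#4 (MIDI 68); G#2 at fret 3 → B2 (MIDI 47).
68 − 47 = 21, so the two pitches are 21 semitones apart.

21 semitones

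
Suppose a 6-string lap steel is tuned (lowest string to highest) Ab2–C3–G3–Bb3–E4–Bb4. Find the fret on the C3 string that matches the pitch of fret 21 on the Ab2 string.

17

Ab2 at fret 21 is Ab2 + 21 semitones = F4.
The open C3 string is 4 semitones above the open Ab2, so the same pitch on the C3 string lies at fret 21 − 4 = 17.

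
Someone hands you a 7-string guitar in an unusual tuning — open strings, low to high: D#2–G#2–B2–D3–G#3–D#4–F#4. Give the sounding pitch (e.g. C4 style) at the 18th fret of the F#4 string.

Each fret is one semitone, so F#4 + 18 = C6.

C6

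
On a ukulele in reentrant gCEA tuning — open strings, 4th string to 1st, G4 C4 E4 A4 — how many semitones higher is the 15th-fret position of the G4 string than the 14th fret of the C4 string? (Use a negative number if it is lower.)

G4 at fret 15 → A#5 (MIDI 82); C4 at fret 14 → D5 (MIDI 74).
82 − 74 = 8, so the two pitches are 8 semitones apart.

8 semitones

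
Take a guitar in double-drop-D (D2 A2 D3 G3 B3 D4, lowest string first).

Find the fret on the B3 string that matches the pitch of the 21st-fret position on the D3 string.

Fret 21 on D3 is MIDI 50 + 21 = 71 (B4). On the B3 string (open MIDI 59), that pitch is 71 − 59 = fret 12.

12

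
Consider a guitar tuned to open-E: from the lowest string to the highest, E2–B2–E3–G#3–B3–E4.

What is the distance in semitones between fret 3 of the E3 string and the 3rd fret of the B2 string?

E3 at fret 3 → G3 (MIDI 55); B2 at fret 3 → D3 (MIDI 50).
55 − 50 = 5, so the two pitches are 5 semitones apart, with G3 the higher.

5 semitones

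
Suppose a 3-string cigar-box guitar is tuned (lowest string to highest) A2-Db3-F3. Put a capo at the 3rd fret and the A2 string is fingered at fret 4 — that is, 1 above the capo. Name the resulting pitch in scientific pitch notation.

The capo raises the open A2 by 3 semitones to C3; fretting 1 more gives A2 + 3 + 1 = A2 + 4 semitones = Db3.
(Also written C#.)

Db3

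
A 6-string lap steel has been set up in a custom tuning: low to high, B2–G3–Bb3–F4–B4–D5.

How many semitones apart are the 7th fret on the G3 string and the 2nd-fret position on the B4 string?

11 semitones

G3 at fret 7 → D4 (MIDI 62); B4 at fret 2 → Db5 (MIDI 73).
62 − 73 = -11, so the two pitches are 11 semitones apart, with Db5 the higher.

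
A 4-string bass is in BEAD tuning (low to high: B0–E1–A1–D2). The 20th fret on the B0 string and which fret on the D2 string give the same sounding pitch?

Fret 20 on B0 is MIDI 23 + 20 = 43 (G2). On the D2 string (open MIDI 38), that pitch is 43 − 38 = fret 5.

5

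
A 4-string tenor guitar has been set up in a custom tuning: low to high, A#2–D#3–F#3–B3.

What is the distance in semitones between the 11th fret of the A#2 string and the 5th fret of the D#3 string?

1 semitone

A#2 at fret 11 → A3 (MIDI 57); D#3 at fret 5 → G#3 (MIDI 56).
57 − 56 = 1, so the two pitches are 1 semitone apart, with A3 the higher.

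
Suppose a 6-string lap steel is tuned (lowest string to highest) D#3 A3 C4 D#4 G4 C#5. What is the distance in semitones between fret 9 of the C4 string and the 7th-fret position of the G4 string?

5 semitones

C4 at fret 9 → A4 (MIDI 69); G4 at fret 7 → D5 (MIDI 74).
69 − 74 = -5, so the two pitches are 5 semitones apart, with D5 the higher.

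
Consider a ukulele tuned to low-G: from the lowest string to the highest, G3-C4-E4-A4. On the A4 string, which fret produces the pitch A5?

12

A5 is 12 semitones above the open A4 (A–A#–B–C–…–G–G#–A), so it sits at fret 12.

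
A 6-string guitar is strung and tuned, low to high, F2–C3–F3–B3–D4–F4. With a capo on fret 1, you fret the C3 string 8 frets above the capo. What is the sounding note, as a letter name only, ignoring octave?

The capo raises the open C3 by 1 semitone to C#3; fretting 8 more gives C3 + 1 + 8 = C3 + 9 semitones, landing on A.

A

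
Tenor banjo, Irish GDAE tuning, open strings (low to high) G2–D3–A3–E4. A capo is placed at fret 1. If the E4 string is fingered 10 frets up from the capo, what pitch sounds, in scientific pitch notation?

The capo raises the open E4 by 1 semitone to F4; fretting 10 more gives E4 + 1 + 10 = E4 + 11 semitones = D#5.
(Also written Eb.)

D#5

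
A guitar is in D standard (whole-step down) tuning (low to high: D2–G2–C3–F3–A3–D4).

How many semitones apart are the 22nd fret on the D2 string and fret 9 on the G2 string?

8 semitones

D2 at fret 22 → C4 (MIDI 60); G2 at fret 9 → E3 (MIDI 52).
60 − 52 = 8, so the two pitches are 8 semitones apart, with C4 the higher.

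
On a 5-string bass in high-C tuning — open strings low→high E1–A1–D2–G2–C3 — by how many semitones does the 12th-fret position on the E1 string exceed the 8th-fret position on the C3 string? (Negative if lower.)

-16 semitones

E1 at fret 12 → E2 (MIDI 40); C3 at fret 8 → G#3 (MIDI 56).
40 − 56 = -16, so the two pitches are 16 semitones apart.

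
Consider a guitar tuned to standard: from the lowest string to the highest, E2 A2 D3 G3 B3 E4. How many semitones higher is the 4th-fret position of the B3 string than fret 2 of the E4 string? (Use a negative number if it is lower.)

B3 at fret 4 → D#4 (MIDI 63); E4 at fret 2 → F#4 (MIDI 66).
63 − 66 = -3, so the two pitches are 3 semitones apart.

-3 semitones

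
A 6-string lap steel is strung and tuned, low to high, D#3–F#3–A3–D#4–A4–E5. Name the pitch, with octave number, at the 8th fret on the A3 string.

A3 is MIDI 57. Adding 8 gives 65, which is F4.

F4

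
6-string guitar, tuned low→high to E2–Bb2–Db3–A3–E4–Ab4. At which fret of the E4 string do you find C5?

8

C5 is 8 semitones above the open E4 (E–F–Gb–G–Ab–A–Bb–B–C), so it sits at fret 8.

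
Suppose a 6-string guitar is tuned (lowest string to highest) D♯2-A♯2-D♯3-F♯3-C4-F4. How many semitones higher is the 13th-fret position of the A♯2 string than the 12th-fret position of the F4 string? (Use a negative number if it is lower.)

A♯2 at fret 13 → B3 (MIDI 59); F4 at fret 12 → F5 (MIDI 77).
59 − 77 = -18, so the two pitches are 18 semitones apart.

-18 semitones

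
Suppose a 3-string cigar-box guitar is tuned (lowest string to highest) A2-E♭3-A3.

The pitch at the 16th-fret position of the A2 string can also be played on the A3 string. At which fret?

4

Fret 16 on A2 is MIDI 45 + 16 = 61 (D♭4). On the A3 string (open MIDI 57), that pitch is 61 − 57 = fret 4.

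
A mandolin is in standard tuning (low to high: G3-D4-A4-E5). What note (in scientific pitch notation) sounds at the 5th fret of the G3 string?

C4

Each fret is one semitone, so G3 + 5 = C4.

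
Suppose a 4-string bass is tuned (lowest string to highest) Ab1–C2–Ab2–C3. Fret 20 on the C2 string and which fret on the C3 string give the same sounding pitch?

8

C2 at fret 20 is C2 + 20 semitones = Ab3.
The open C3 string is 12 semitones above the open C2, so the same pitch on the C3 string lies at fret 20 − 12 = 8.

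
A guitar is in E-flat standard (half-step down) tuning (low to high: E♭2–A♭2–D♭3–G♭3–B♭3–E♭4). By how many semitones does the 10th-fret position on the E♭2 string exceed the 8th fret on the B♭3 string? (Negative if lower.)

E♭2 at fret 10 → D♭3 (MIDI 49); B♭3 at fret 8 → G♭4 (MIDI 66).
49 − 66 = -17, so the two pitches are 17 semitones apart.

-17 semitones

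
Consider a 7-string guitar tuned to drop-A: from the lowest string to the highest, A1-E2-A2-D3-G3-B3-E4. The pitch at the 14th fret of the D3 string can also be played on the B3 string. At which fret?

5

D3 at fret 14 is D3 + 14 semitones = E4.
The open B3 string is 9 semitones above the open D3, so the same pitch on the B3 string lies at fret 14 − 9 = 5.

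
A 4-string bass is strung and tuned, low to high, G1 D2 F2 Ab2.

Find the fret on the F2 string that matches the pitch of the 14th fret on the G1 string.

4

Fret 14 on G1 is MIDI 31 + 14 = 45 (A2). On the F2 string (open MIDI 41), that pitch is 45 − 41 = fret 4.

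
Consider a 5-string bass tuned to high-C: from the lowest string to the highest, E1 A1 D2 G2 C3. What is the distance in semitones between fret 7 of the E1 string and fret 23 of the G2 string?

31 semitones

E1 at fret 7 → B1 (MIDI 35); G2 at fret 23 → F#4 (MIDI 66).
35 − 66 = -31, so the two pitches are 31 semitones apart, with F#4 the higher.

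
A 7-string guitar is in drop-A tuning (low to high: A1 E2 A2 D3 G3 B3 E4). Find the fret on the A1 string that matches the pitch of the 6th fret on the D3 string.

23

D3 at fret 6 is D3 + 6 semitones = G#3.
The open A1 string is 17 semitones below the open D3, so the same pitch on the A1 string lies at fret 6 + 17 = 23.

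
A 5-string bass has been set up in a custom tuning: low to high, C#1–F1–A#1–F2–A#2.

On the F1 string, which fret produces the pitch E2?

E2 is 11 semitones above the open F1 (F–F#–G–G#–…–D–D#–E), so it sits at fret 11.

11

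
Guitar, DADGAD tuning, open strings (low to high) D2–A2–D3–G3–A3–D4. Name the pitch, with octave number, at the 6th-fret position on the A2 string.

The open A2 string plus 6 semitones: A–A#–B–C–C#–D–D#.
The walk passes from B into C once, so the octave number goes from 2 to 3.

D#3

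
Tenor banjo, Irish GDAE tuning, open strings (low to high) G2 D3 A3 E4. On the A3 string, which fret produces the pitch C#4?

C#4 is 4 semitones above the open A3 (A–A#–B–C–C#), so it sits at fret 4.

4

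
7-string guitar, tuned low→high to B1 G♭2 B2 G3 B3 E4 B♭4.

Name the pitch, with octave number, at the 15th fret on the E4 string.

E4 is MIDI 64. Adding 15 gives 79, which is G5.

G5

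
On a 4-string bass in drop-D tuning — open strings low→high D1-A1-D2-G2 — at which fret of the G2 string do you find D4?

D4 is 19 semitones above the open G2 (G–G#–A–A#–…–C–C#–D), so it sits at fret 19.

19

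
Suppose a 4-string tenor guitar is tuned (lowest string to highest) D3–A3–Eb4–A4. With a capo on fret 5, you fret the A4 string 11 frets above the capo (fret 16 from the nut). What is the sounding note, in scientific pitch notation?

The capo raises the open A4 by 5 semitones to D5; fretting 11 more gives A4 + 5 + 11 = A4 + 16 semitones = Db6.
(Also written C#.)

Db6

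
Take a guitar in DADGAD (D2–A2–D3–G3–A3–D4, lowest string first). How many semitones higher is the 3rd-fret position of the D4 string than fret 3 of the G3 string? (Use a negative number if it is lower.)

7 semitones

D4 at fret 3 → F4 (MIDI 65); G3 at fret 3 → A#3 (MIDI 58).
65 − 58 = 7, so the two pitches are 7 semitones apart.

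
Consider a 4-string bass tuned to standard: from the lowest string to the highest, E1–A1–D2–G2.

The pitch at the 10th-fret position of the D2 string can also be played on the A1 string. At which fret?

Fret 10 on D2 is MIDI 38 + 10 = 48 (C3). On the A1 string (open MIDI 33), that pitch is 48 − 33 = fret 15.

15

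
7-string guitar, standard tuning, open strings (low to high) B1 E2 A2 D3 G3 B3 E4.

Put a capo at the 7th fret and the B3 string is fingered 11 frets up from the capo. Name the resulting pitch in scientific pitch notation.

F5

The capo raises the open B3 by 7 semitones to F#4; fretting 11 more gives B3 + 7 + 11 = B3 + 18 semitones = F5.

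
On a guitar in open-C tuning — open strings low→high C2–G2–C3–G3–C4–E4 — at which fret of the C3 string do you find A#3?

10

A#3 is 10 semitones above the open C3 (C–C#–D–D#–…–G#–A–A#), so it sits at fret 10.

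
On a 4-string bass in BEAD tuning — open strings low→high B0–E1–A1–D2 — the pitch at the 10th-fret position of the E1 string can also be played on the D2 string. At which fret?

0

Fret 10 on E1 is MIDI 28 + 10 = 38 (D2). On the D2 string (open MIDI 38), that pitch is 38 − 38 = fret 0.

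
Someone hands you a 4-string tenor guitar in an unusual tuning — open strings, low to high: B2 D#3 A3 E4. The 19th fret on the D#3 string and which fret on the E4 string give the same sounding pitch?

6

D#3 at fret 19 is D#3 + 19 semitones = A#4.
The open E4 string is 13 semitones above the open D#3, so the same pitch on the E4 string lies at fret 19 − 13 = 6.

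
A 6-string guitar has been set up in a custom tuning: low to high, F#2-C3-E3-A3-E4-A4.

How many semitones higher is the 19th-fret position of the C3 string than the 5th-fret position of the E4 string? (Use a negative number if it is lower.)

C3 at fret 19 → G4 (MIDI 67); E4 at fret 5 → A4 (MIDI 69).
67 − 69 = -2, so the two pitches are 2 semitones apart.

-2 semitones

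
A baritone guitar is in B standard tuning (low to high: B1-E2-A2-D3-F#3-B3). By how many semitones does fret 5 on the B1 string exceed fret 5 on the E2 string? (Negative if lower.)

B1 at fret 5 → E2 (MIDI 40); E2 at fret 5 → A2 (MIDI 45).
40 − 45 = -5, so the two pitches are 5 semitones apart.

-5 semitones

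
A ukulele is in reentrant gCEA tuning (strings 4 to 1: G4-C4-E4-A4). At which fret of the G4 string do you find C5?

5

C5 is 5 semitones above the open G4 (G–G#–A–A#–B–C), so it sits at fret 5.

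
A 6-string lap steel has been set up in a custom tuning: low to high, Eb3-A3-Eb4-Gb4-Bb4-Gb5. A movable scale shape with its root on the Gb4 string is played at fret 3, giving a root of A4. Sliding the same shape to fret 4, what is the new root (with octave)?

Moving from fret 3 to fret 4 shifts the root by 1 semitone.
A4 up 1 semitone is Bb4.

Bb4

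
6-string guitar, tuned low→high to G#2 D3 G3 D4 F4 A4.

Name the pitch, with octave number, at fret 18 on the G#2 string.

G#2 is MIDI 44. Adding 18 gives 62, which is D4.

D4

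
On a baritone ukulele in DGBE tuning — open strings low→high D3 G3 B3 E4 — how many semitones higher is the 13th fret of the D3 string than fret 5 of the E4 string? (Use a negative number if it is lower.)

D3 at fret 13 → D♯4 (MIDI 63); E4 at fret 5 → A4 (MIDI 69).
63 − 69 = -6, so the two pitches are 6 semitones apart.

-6 semitones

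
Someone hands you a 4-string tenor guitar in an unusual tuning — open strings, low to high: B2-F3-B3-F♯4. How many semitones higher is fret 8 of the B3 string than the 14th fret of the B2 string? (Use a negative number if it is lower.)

B3 at fret 8 → G4 (MIDI 67); B2 at fret 14 → C♯4 (MIDI 61).
67 − 61 = 6, so the two pitches are 6 semitones apart.

6 semitones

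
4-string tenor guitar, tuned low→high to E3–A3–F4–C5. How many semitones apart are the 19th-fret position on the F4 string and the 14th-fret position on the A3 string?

F4 at fret 19 → C6 (MIDI 84); A3 at fret 14 → B4 (MIDI 71).
84 − 71 = 13, so the two pitches are 13 semitones apart, with C6 the higher.

13 semitones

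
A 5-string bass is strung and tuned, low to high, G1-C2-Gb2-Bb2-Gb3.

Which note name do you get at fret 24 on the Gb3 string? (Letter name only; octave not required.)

Gb

Each fret is one semitone, so Gb3 + 24 = Gb.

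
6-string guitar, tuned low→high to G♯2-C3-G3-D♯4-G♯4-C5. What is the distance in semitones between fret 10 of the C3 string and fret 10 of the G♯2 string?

4 semitones

C3 at fret 10 → A♯3 (MIDI 58); G♯2 at fret 10 → F♯3 (MIDI 54).
58 − 54 = 4, so the two pitches are 4 semitones apart, with A♯3 the higher.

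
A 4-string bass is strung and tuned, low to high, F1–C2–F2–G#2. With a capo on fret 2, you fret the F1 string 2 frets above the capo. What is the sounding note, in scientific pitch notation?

The capo raises the open F1 by 2 semitones to G1; fretting 2 more gives F1 + 2 + 2 = F1 + 4 semitones = A1.

A1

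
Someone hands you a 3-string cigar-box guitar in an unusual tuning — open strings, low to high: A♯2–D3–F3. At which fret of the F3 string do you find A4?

A4 is 16 semitones above the open F3 (F–F#–G–G#–…–G–G#–A), so it sits at fret 16.

16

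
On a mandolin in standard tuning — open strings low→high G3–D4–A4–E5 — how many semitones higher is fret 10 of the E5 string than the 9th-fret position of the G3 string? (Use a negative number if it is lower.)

E5 at fret 10 → D6 (MIDI 86); G3 at fret 9 → E4 (MIDI 64).
86 − 64 = 22, so the two pitches are 22 semitones apart.

22 semitones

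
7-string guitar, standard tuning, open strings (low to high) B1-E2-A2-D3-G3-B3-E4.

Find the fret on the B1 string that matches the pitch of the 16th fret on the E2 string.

21

E2 at fret 16 is E2 + 16 semitones = G#3.
The open B1 string is 5 semitones below the open E2, so the same pitch on the B1 string lies at fret 16 + 5 = 21.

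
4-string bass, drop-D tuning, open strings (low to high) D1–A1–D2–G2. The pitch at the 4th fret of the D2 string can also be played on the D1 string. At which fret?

Fret 4 on D2 is MIDI 38 + 4 = 42 (F♯2). On the D1 string (open MIDI 26), that pitch is 42 − 26 = fret 16.

16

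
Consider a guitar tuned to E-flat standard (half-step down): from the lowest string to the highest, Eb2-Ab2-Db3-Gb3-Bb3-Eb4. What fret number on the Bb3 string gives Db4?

3

Db4 is 3 semitones above the open Bb3 (Bb–B–C–Db), so it sits at fret 3.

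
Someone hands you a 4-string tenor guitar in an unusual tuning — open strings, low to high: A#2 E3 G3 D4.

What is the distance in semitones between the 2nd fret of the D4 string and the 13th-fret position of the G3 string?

4 semitones

D4 at fret 2 → E4 (MIDI 64); G3 at fret 13 → G#4 (MIDI 68).
64 − 68 = -4, so the two pitches are 4 semitones apart, with G#4 the higher.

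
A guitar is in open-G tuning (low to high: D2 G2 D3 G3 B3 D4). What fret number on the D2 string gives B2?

9

B2 is 9 semitones above the open D2 (D–D#–E–F–F#–G–G#–A–A#–B), so it sits at fret 9.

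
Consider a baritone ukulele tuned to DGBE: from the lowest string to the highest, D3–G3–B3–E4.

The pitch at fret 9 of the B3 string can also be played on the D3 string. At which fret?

18

B3 at fret 9 is B3 + 9 semitones = G♯4.
The open D3 string is 9 semitones below the open B3, so the same pitch on the D3 string lies at fret 9 + 9 = 18.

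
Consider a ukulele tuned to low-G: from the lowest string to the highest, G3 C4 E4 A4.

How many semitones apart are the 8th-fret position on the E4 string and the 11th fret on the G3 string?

E4 at fret 8 → C5 (MIDI 72); G3 at fret 11 → F#4 (MIDI 66).
72 − 66 = 6, so the two pitches are 6 semitones apart, with C5 the higher.

6 semitones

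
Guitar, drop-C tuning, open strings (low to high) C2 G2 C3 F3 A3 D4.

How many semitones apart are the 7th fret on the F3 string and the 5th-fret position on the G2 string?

F3 at fret 7 → C4 (MIDI 60); G2 at fret 5 → C3 (MIDI 48).
60 − 48 = 12, so the two pitches are 12 semitones apart, with C4 the higher.

12 semitones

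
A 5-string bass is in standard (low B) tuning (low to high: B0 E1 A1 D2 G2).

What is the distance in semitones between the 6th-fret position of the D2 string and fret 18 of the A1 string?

D2 at fret 6 → G#2 (MIDI 44); A1 at fret 18 → D#3 (MIDI 51).
44 − 51 = -7, so the two pitches are 7 semitones apart, with D#3 the higher.

7 semitones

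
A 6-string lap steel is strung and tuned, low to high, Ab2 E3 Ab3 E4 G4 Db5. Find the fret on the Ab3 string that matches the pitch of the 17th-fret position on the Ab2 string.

5

Fret 17 on Ab2 is MIDI 44 + 17 = 61 (Db4). On the Ab3 string (open MIDI 56), that pitch is 61 − 56 = fret 5.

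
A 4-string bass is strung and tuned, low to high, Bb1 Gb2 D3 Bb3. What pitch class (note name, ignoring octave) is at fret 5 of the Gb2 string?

B

Gb2 is MIDI 42. Adding 5 gives 47; 47 mod 12 = 11, i.e. B.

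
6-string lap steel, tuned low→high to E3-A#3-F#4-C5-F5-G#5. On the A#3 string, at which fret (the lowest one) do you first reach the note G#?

From A#3, count semitones up the chromatic scale until reaching G#: A#–B–C–C#–…–F#–G–G# — 10 steps.

10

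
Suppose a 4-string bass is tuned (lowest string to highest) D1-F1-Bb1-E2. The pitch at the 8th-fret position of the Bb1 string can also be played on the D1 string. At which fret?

16

Bb1 at fret 8 is Bb1 + 8 semitones = Gb2.
The open D1 string is 8 semitones below the open Bb1, so the same pitch on the D1 string lies at fret 8 + 8 = 16.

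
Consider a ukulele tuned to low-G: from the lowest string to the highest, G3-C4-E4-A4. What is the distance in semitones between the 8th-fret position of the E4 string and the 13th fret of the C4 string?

1 semitone

E4 at fret 8 → C5 (MIDI 72); C4 at fret 13 → C#5 (MIDI 73).
72 − 73 = -1, so the two pitches are 1 semitone apart, with C#5 the higher.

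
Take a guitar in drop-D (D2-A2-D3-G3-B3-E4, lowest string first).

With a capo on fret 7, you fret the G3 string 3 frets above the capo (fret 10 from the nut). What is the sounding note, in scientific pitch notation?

F4

The capo raises the open G3 by 7 semitones to D4; fretting 3 more gives G3 + 7 + 3 = G3 + 10 semitones = F4.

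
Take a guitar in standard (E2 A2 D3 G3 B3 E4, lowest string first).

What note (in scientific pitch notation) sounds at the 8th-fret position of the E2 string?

The open E2 string plus 8 semitones: E–F–F#–G–G#–A–A#–B–C.
The walk passes from B into C once, so the octave number goes from 2 to 3.

C3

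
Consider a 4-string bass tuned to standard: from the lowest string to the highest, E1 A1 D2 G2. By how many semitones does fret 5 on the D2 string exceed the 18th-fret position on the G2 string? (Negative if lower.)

-18 semitones

D2 at fret 5 → G2 (MIDI 43); G2 at fret 18 → C#4 (MIDI 61).
43 − 61 = -18, so the two pitches are 18 semitones apart.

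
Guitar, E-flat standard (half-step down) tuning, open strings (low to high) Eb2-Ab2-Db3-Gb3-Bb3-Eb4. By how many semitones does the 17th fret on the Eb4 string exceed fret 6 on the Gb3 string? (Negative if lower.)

20 semitones

Eb4 at fret 17 → Ab5 (MIDI 80); Gb3 at fret 6 → C4 (MIDI 60).
80 − 60 = 20, so the two pitches are 20 semitones apart.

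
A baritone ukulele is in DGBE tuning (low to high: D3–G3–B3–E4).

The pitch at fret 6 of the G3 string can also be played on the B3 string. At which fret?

2

G3 at fret 6 is G3 + 6 semitones = C#4.
The open B3 string is 4 semitones above the open G3, so the same pitch on the B3 string lies at fret 6 − 4 = 2.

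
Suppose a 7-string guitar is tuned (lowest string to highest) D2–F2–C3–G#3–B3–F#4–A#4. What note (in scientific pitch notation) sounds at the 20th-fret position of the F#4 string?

D6

F#4 is MIDI 66. Adding 20 gives 86, which is D6.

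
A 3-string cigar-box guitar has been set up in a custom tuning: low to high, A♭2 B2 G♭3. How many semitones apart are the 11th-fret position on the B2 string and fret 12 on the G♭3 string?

8 semitones

B2 at fret 11 → B♭3 (MIDI 58); G♭3 at fret 12 → G♭4 (MIDI 66).
58 − 66 = -8, so the two pitches are 8 semitones apart, with G♭4 the higher.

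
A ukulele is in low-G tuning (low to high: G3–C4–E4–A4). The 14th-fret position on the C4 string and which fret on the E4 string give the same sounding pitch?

10

C4 at fret 14 is C4 + 14 semitones = D5.
The open E4 string is 4 semitones above the open C4, so the same pitch on the E4 string lies at fret 14 − 4 = 10.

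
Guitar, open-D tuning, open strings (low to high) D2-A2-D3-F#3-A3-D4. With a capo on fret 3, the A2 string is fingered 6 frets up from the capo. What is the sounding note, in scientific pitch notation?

The capo raises the open A2 by 3 semitones to C3; fretting 6 more gives A2 + 3 + 6 = A2 + 9 semitones = F#3.

F#3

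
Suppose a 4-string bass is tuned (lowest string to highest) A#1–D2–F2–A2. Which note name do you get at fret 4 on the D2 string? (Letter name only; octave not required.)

Each fret is one semitone, so D2 + 4 = F#.
(Equivalently spelled Gb.)

F#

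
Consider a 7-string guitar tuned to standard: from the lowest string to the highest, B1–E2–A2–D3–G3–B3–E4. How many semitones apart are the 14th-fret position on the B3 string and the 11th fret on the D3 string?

B3 at fret 14 → C♯5 (MIDI 73); D3 at fret 11 → C♯4 (MIDI 61).
73 − 61 = 12, so the two pitches are 12 semitones apart, with C♯5 the higher.

12 semitones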